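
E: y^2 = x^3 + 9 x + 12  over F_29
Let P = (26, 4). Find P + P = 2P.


Doubling: s = (3 x1^2 + a) / (2 y1)
s = (3*26^2 + 9) / (2*4) mod 29 = 19
x3 = s^2 - 2 x1 mod 29 = 19^2 - 2*26 = 19
y3 = s (x1 - x3) - y1 mod 29 = 19 * (26 - 19) - 4 = 13

2P = (19, 13)


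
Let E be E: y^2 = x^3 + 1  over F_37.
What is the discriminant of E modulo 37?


4 a^3 + 27 b^2 = 4*0^3 + 27*1^2 = 0 + 27 = 27
Delta = -16 * (27) = -432
Delta mod 37 = 12

Delta = 12 (mod 37)


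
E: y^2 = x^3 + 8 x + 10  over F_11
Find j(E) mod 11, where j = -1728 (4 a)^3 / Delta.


Delta = -16(4 a^3 + 27 b^2) mod 11 = 9
-1728 * (4 a)^3 = -1728 * (4*8)^3 mod 11 = 1
j = 1 * 9^(-1) mod 11 = 5

j = 5 (mod 11)


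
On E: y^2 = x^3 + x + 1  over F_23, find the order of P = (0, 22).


Compute successive multiples of P until we hit O:
  1P = (0, 22)
  2P = (6, 4)
  3P = (3, 10)
  4P = (13, 7)
  5P = (18, 20)
  6P = (7, 12)
  7P = (11, 20)
  8P = (5, 4)
  ... (continuing to 28P)
  28P = O

ord(P) = 28


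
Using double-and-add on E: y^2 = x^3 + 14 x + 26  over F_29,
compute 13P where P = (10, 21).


k = 13 = 1101_2 (binary, LSB first: 1011)
Double-and-add from P = (10, 21):
  bit 0 = 1: acc = O + (10, 21) = (10, 21)
  bit 1 = 0: acc unchanged = (10, 21)
  bit 2 = 1: acc = (10, 21) + (25, 14) = (16, 5)
  bit 3 = 1: acc = (16, 5) + (24, 11) = (24, 18)

13P = (24, 18)


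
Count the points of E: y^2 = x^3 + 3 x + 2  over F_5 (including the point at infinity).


For each x in F_5, count y with y^2 = x^3 + 3 x + 2 mod 5:
  x = 1: RHS = 1, y in [1, 4]  -> 2 point(s)
  x = 2: RHS = 1, y in [1, 4]  -> 2 point(s)
Affine points: 4. Add the point at infinity: total = 5.

#E(F_5) = 5


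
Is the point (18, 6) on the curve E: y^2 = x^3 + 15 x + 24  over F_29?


Check whether y^2 = x^3 + 15 x + 24 (mod 29) for (x, y) = (18, 6).
LHS: y^2 = 6^2 mod 29 = 7
RHS: x^3 + 15 x + 24 = 18^3 + 15*18 + 24 mod 29 = 7
LHS = RHS

Yes, on the curve


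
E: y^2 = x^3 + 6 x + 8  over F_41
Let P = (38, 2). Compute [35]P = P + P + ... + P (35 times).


k = 35 = 100011_2 (binary, LSB first: 110001)
Double-and-add from P = (38, 2):
  bit 0 = 1: acc = O + (38, 2) = (38, 2)
  bit 1 = 1: acc = (38, 2) + (10, 24) = (16, 10)
  bit 2 = 0: acc unchanged = (16, 10)
  bit 3 = 0: acc unchanged = (16, 10)
  bit 4 = 0: acc unchanged = (16, 10)
  bit 5 = 1: acc = (16, 10) + (25, 30) = (10, 17)

35P = (10, 17)


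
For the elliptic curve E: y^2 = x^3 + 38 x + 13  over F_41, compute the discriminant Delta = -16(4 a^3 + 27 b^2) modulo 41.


4 a^3 + 27 b^2 = 4*38^3 + 27*13^2 = 219488 + 4563 = 224051
Delta = -16 * (224051) = -3584816
Delta mod 41 = 19

Delta = 19 (mod 41)


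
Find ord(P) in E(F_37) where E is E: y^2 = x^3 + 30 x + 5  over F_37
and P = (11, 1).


Compute successive multiples of P until we hit O:
  1P = (11, 1)
  2P = (27, 0)
  3P = (11, 36)
  4P = O

ord(P) = 4


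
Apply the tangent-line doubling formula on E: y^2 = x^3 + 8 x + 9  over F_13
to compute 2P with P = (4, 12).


Doubling: s = (3 x1^2 + a) / (2 y1)
s = (3*4^2 + 8) / (2*12) mod 13 = 11
x3 = s^2 - 2 x1 mod 13 = 11^2 - 2*4 = 9
y3 = s (x1 - x3) - y1 mod 13 = 11 * (4 - 9) - 12 = 11

2P = (9, 11)


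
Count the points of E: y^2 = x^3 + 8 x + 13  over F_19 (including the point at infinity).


For each x in F_19, count y with y^2 = x^3 + 8 x + 13 mod 19:
  x = 3: RHS = 7, y in [8, 11]  -> 2 point(s)
  x = 5: RHS = 7, y in [8, 11]  -> 2 point(s)
  x = 6: RHS = 11, y in [7, 12]  -> 2 point(s)
  x = 8: RHS = 0, y in [0]  -> 1 point(s)
  x = 9: RHS = 16, y in [4, 15]  -> 2 point(s)
  x = 11: RHS = 7, y in [8, 11]  -> 2 point(s)
  x = 14: RHS = 0, y in [0]  -> 1 point(s)
  x = 16: RHS = 0, y in [0]  -> 1 point(s)
  x = 18: RHS = 4, y in [2, 17]  -> 2 point(s)
Affine points: 15. Add the point at infinity: total = 16.

#E(F_19) = 16


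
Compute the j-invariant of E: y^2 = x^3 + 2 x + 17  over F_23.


Delta = -16(4 a^3 + 27 b^2) mod 23 = 13
-1728 * (4 a)^3 = -1728 * (4*2)^3 mod 23 = 5
j = 5 * 13^(-1) mod 23 = 11

j = 11 (mod 23)


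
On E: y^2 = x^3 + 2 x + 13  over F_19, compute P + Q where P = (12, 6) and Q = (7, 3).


P != Q, so use the chord formula.
s = (y2 - y1) / (x2 - x1) = (16) / (14) mod 19 = 12
x3 = s^2 - x1 - x2 mod 19 = 12^2 - 12 - 7 = 11
y3 = s (x1 - x3) - y1 mod 19 = 12 * (12 - 11) - 6 = 6

P + Q = (11, 6)


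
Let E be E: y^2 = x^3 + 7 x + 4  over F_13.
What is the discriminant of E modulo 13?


4 a^3 + 27 b^2 = 4*7^3 + 27*4^2 = 1372 + 432 = 1804
Delta = -16 * (1804) = -28864
Delta mod 13 = 9

Delta = 9 (mod 13)


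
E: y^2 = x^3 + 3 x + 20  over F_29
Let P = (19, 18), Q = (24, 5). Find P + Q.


P != Q, so use the chord formula.
s = (y2 - y1) / (x2 - x1) = (16) / (5) mod 29 = 9
x3 = s^2 - x1 - x2 mod 29 = 9^2 - 19 - 24 = 9
y3 = s (x1 - x3) - y1 mod 29 = 9 * (19 - 9) - 18 = 14

P + Q = (9, 14)


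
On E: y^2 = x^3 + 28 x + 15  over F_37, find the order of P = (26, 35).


Compute successive multiples of P until we hit O:
  1P = (26, 35)
  2P = (1, 28)
  3P = (7, 31)
  4P = (31, 36)
  5P = (20, 18)
  6P = (35, 32)
  7P = (9, 21)
  8P = (11, 10)
  ... (continuing to 17P)
  17P = O

ord(P) = 17


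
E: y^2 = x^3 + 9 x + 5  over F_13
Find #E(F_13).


For each x in F_13, count y with y^2 = x^3 + 9 x + 5 mod 13:
  x = 4: RHS = 1, y in [1, 12]  -> 2 point(s)
  x = 8: RHS = 4, y in [2, 11]  -> 2 point(s)
  x = 9: RHS = 9, y in [3, 10]  -> 2 point(s)
  x = 10: RHS = 3, y in [4, 9]  -> 2 point(s)
Affine points: 8. Add the point at infinity: total = 9.

#E(F_13) = 9


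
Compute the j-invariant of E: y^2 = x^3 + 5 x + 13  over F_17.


Delta = -16(4 a^3 + 27 b^2) mod 17 = 14
-1728 * (4 a)^3 = -1728 * (4*5)^3 mod 17 = 9
j = 9 * 14^(-1) mod 17 = 14

j = 14 (mod 17)


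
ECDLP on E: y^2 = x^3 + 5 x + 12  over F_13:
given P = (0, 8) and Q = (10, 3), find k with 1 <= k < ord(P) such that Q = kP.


Enumerate multiples of P until we hit Q = (10, 3):
  1P = (0, 8)
  2P = (10, 10)
  3P = (2, 2)
  4P = (7, 0)
  5P = (2, 11)
  6P = (10, 3)
Match found at i = 6.

k = 6


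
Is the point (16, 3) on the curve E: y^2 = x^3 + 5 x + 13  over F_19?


Check whether y^2 = x^3 + 5 x + 13 (mod 19) for (x, y) = (16, 3).
LHS: y^2 = 3^2 mod 19 = 9
RHS: x^3 + 5 x + 13 = 16^3 + 5*16 + 13 mod 19 = 9
LHS = RHS

Yes, on the curve


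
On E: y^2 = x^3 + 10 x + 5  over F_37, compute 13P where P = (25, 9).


k = 13 = 1101_2 (binary, LSB first: 1011)
Double-and-add from P = (25, 9):
  bit 0 = 1: acc = O + (25, 9) = (25, 9)
  bit 1 = 0: acc unchanged = (25, 9)
  bit 2 = 1: acc = (25, 9) + (31, 32) = (7, 23)
  bit 3 = 1: acc = (7, 23) + (21, 35) = (12, 15)

13P = (12, 15)


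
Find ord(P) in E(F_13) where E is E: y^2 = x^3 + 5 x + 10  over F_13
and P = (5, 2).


Compute successive multiples of P until we hit O:
  1P = (5, 2)
  2P = (0, 7)
  3P = (9, 2)
  4P = (12, 11)
  5P = (8, 9)
  6P = (4, 9)
  7P = (1, 9)
  8P = (6, 3)
  ... (continuing to 18P)
  18P = O

ord(P) = 18


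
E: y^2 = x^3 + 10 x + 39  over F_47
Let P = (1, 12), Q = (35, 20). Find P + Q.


P != Q, so use the chord formula.
s = (y2 - y1) / (x2 - x1) = (8) / (34) mod 47 = 3
x3 = s^2 - x1 - x2 mod 47 = 3^2 - 1 - 35 = 20
y3 = s (x1 - x3) - y1 mod 47 = 3 * (1 - 20) - 12 = 25

P + Q = (20, 25)


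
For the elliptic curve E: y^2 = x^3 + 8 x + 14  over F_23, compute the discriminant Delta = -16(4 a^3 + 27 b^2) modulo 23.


4 a^3 + 27 b^2 = 4*8^3 + 27*14^2 = 2048 + 5292 = 7340
Delta = -16 * (7340) = -117440
Delta mod 23 = 21

Delta = 21 (mod 23)


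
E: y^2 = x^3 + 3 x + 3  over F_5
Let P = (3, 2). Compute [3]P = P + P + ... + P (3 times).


k = 3 = 11_2 (binary, LSB first: 11)
Double-and-add from P = (3, 2):
  bit 0 = 1: acc = O + (3, 2) = (3, 2)
  bit 1 = 1: acc = (3, 2) + (4, 3) = (4, 2)

3P = (4, 2)


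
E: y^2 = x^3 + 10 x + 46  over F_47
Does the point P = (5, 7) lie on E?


Check whether y^2 = x^3 + 10 x + 46 (mod 47) for (x, y) = (5, 7).
LHS: y^2 = 7^2 mod 47 = 2
RHS: x^3 + 10 x + 46 = 5^3 + 10*5 + 46 mod 47 = 33
LHS != RHS

No, not on the curve


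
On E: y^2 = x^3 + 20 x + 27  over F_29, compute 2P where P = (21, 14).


Doubling: s = (3 x1^2 + a) / (2 y1)
s = (3*21^2 + 20) / (2*14) mod 29 = 20
x3 = s^2 - 2 x1 mod 29 = 20^2 - 2*21 = 10
y3 = s (x1 - x3) - y1 mod 29 = 20 * (21 - 10) - 14 = 3

2P = (10, 3)


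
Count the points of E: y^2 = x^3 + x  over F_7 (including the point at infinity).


For each x in F_7, count y with y^2 = x^3 + 1 x + 0 mod 7:
  x = 0: RHS = 0, y in [0]  -> 1 point(s)
  x = 1: RHS = 2, y in [3, 4]  -> 2 point(s)
  x = 3: RHS = 2, y in [3, 4]  -> 2 point(s)
  x = 5: RHS = 4, y in [2, 5]  -> 2 point(s)
Affine points: 7. Add the point at infinity: total = 8.

#E(F_7) = 8


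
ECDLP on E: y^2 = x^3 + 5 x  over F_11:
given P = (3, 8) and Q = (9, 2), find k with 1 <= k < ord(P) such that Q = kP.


Enumerate multiples of P until we hit Q = (9, 2):
  1P = (3, 8)
  2P = (9, 2)
Match found at i = 2.

k = 2


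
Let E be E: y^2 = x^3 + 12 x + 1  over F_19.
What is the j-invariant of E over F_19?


Delta = -16(4 a^3 + 27 b^2) mod 19 = 12
-1728 * (4 a)^3 = -1728 * (4*12)^3 mod 19 = 12
j = 12 * 12^(-1) mod 19 = 1

j = 1 (mod 19)


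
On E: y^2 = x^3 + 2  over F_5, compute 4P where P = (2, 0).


k = 4 = 100_2 (binary, LSB first: 001)
Double-and-add from P = (2, 0):
  bit 0 = 0: acc unchanged = O
  bit 1 = 0: acc unchanged = O
  bit 2 = 1: acc = O + O = O

4P = O


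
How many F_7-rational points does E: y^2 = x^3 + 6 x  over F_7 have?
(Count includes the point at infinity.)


For each x in F_7, count y with y^2 = x^3 + 6 x + 0 mod 7:
  x = 0: RHS = 0, y in [0]  -> 1 point(s)
  x = 1: RHS = 0, y in [0]  -> 1 point(s)
  x = 4: RHS = 4, y in [2, 5]  -> 2 point(s)
  x = 5: RHS = 1, y in [1, 6]  -> 2 point(s)
  x = 6: RHS = 0, y in [0]  -> 1 point(s)
Affine points: 7. Add the point at infinity: total = 8.

#E(F_7) = 8


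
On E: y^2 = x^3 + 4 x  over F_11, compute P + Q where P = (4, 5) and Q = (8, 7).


P != Q, so use the chord formula.
s = (y2 - y1) / (x2 - x1) = (2) / (4) mod 11 = 6
x3 = s^2 - x1 - x2 mod 11 = 6^2 - 4 - 8 = 2
y3 = s (x1 - x3) - y1 mod 11 = 6 * (4 - 2) - 5 = 7

P + Q = (2, 7)


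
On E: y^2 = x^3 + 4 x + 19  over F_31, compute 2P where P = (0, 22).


Doubling: s = (3 x1^2 + a) / (2 y1)
s = (3*0^2 + 4) / (2*22) mod 31 = 17
x3 = s^2 - 2 x1 mod 31 = 17^2 - 2*0 = 10
y3 = s (x1 - x3) - y1 mod 31 = 17 * (0 - 10) - 22 = 25

2P = (10, 25)


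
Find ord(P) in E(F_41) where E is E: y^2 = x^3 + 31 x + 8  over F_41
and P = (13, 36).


Compute successive multiples of P until we hit O:
  1P = (13, 36)
  2P = (5, 1)
  3P = (21, 11)
  4P = (11, 9)
  5P = (25, 7)
  6P = (4, 14)
  7P = (32, 36)
  8P = (37, 5)
  ... (continuing to 48P)
  48P = O

ord(P) = 48


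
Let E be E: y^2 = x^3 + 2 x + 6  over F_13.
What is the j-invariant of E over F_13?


Delta = -16(4 a^3 + 27 b^2) mod 13 = 4
-1728 * (4 a)^3 = -1728 * (4*2)^3 mod 13 = 5
j = 5 * 4^(-1) mod 13 = 11

j = 11 (mod 13)


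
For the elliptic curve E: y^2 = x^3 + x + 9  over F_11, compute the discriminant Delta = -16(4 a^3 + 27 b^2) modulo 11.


4 a^3 + 27 b^2 = 4*1^3 + 27*9^2 = 4 + 2187 = 2191
Delta = -16 * (2191) = -35056
Delta mod 11 = 1

Delta = 1 (mod 11)


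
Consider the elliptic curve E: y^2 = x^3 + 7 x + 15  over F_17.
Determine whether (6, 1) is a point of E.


Check whether y^2 = x^3 + 7 x + 15 (mod 17) for (x, y) = (6, 1).
LHS: y^2 = 1^2 mod 17 = 1
RHS: x^3 + 7 x + 15 = 6^3 + 7*6 + 15 mod 17 = 1
LHS = RHS

Yes, on the curve


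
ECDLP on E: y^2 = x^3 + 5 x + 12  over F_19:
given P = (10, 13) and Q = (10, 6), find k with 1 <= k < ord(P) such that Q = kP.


Enumerate multiples of P until we hit Q = (10, 6):
  1P = (10, 13)
  2P = (6, 12)
  3P = (9, 11)
  4P = (4, 18)
  5P = (2, 12)
  6P = (18, 5)
  7P = (11, 7)
  8P = (15, 17)
  9P = (3, 4)
  10P = (3, 15)
  11P = (15, 2)
  12P = (11, 12)
  13P = (18, 14)
  14P = (2, 7)
  15P = (4, 1)
  16P = (9, 8)
  17P = (6, 7)
  18P = (10, 6)
Match found at i = 18.

k = 18


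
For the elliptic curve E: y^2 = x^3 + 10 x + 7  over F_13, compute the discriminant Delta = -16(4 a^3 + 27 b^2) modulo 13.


4 a^3 + 27 b^2 = 4*10^3 + 27*7^2 = 4000 + 1323 = 5323
Delta = -16 * (5323) = -85168
Delta mod 13 = 8

Delta = 8 (mod 13)


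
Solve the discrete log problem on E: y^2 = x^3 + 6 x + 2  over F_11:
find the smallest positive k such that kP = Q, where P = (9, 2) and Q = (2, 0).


Enumerate multiples of P until we hit Q = (2, 0):
  1P = (9, 2)
  2P = (5, 5)
  3P = (1, 3)
  4P = (6, 10)
  5P = (8, 10)
  6P = (3, 5)
  7P = (2, 0)
Match found at i = 7.

k = 7


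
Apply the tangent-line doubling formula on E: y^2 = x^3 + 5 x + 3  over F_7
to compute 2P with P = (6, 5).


Doubling: s = (3 x1^2 + a) / (2 y1)
s = (3*6^2 + 5) / (2*5) mod 7 = 5
x3 = s^2 - 2 x1 mod 7 = 5^2 - 2*6 = 6
y3 = s (x1 - x3) - y1 mod 7 = 5 * (6 - 6) - 5 = 2

2P = (6, 2)


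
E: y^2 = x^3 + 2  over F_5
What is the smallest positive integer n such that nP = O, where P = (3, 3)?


Compute successive multiples of P until we hit O:
  1P = (3, 3)
  2P = (3, 2)
  3P = O

ord(P) = 3


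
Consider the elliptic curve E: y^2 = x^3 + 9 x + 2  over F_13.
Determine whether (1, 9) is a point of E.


Check whether y^2 = x^3 + 9 x + 2 (mod 13) for (x, y) = (1, 9).
LHS: y^2 = 9^2 mod 13 = 3
RHS: x^3 + 9 x + 2 = 1^3 + 9*1 + 2 mod 13 = 12
LHS != RHS

No, not on the curve


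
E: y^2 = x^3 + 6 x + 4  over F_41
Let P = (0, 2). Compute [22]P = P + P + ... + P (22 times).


k = 22 = 10110_2 (binary, LSB first: 01101)
Double-and-add from P = (0, 2):
  bit 0 = 0: acc unchanged = O
  bit 1 = 1: acc = O + (33, 10) = (33, 10)
  bit 2 = 1: acc = (33, 10) + (7, 26) = (22, 40)
  bit 3 = 0: acc unchanged = (22, 40)
  bit 4 = 1: acc = (22, 40) + (30, 1) = (7, 15)

22P = (7, 15)


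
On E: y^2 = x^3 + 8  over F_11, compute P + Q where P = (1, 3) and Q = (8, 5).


P != Q, so use the chord formula.
s = (y2 - y1) / (x2 - x1) = (2) / (7) mod 11 = 5
x3 = s^2 - x1 - x2 mod 11 = 5^2 - 1 - 8 = 5
y3 = s (x1 - x3) - y1 mod 11 = 5 * (1 - 5) - 3 = 10

P + Q = (5, 10)


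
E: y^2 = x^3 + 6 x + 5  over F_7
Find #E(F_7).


For each x in F_7, count y with y^2 = x^3 + 6 x + 5 mod 7:
  x = 2: RHS = 4, y in [2, 5]  -> 2 point(s)
  x = 3: RHS = 1, y in [1, 6]  -> 2 point(s)
  x = 4: RHS = 2, y in [3, 4]  -> 2 point(s)
Affine points: 6. Add the point at infinity: total = 7.

#E(F_7) = 7


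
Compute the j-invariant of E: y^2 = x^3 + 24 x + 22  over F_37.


Delta = -16(4 a^3 + 27 b^2) mod 37 = 7
-1728 * (4 a)^3 = -1728 * (4*24)^3 mod 37 = 23
j = 23 * 7^(-1) mod 37 = 35

j = 35 (mod 37)


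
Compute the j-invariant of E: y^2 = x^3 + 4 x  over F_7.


Delta = -16(4 a^3 + 27 b^2) mod 7 = 6
-1728 * (4 a)^3 = -1728 * (4*4)^3 mod 7 = 1
j = 1 * 6^(-1) mod 7 = 6

j = 6 (mod 7)


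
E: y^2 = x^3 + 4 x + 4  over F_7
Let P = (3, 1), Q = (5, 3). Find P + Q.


P != Q, so use the chord formula.
s = (y2 - y1) / (x2 - x1) = (2) / (2) mod 7 = 1
x3 = s^2 - x1 - x2 mod 7 = 1^2 - 3 - 5 = 0
y3 = s (x1 - x3) - y1 mod 7 = 1 * (3 - 0) - 1 = 2

P + Q = (0, 2)


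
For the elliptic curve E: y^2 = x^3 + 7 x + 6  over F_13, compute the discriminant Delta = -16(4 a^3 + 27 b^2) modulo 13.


4 a^3 + 27 b^2 = 4*7^3 + 27*6^2 = 1372 + 972 = 2344
Delta = -16 * (2344) = -37504
Delta mod 13 = 1

Delta = 1 (mod 13)


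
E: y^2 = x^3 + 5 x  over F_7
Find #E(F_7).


For each x in F_7, count y with y^2 = x^3 + 5 x + 0 mod 7:
  x = 0: RHS = 0, y in [0]  -> 1 point(s)
  x = 2: RHS = 4, y in [2, 5]  -> 2 point(s)
  x = 3: RHS = 0, y in [0]  -> 1 point(s)
  x = 4: RHS = 0, y in [0]  -> 1 point(s)
  x = 6: RHS = 1, y in [1, 6]  -> 2 point(s)
Affine points: 7. Add the point at infinity: total = 8.

#E(F_7) = 8


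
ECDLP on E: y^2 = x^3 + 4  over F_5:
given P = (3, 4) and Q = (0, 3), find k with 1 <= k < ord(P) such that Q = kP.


Enumerate multiples of P until we hit Q = (0, 3):
  1P = (3, 4)
  2P = (0, 3)
Match found at i = 2.

k = 2


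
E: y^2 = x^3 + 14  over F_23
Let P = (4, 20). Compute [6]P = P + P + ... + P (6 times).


k = 6 = 110_2 (binary, LSB first: 011)
Double-and-add from P = (4, 20):
  bit 0 = 0: acc unchanged = O
  bit 1 = 1: acc = O + (10, 5) = (10, 5)
  bit 2 = 1: acc = (10, 5) + (6, 0) = (10, 18)

6P = (10, 18)


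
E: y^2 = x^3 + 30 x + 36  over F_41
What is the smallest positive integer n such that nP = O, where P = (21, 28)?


Compute successive multiples of P until we hit O:
  1P = (21, 28)
  2P = (40, 13)
  3P = (39, 38)
  4P = (38, 40)
  5P = (13, 9)
  6P = (12, 19)
  7P = (9, 25)
  8P = (29, 11)
  ... (continuing to 39P)
  39P = O

ord(P) = 39


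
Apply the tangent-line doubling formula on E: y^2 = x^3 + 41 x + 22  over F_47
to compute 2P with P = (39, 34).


Doubling: s = (3 x1^2 + a) / (2 y1)
s = (3*39^2 + 41) / (2*34) mod 47 = 29
x3 = s^2 - 2 x1 mod 47 = 29^2 - 2*39 = 11
y3 = s (x1 - x3) - y1 mod 47 = 29 * (39 - 11) - 34 = 26

2P = (11, 26)


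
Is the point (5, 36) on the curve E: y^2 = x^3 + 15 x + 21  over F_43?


Check whether y^2 = x^3 + 15 x + 21 (mod 43) for (x, y) = (5, 36).
LHS: y^2 = 36^2 mod 43 = 6
RHS: x^3 + 15 x + 21 = 5^3 + 15*5 + 21 mod 43 = 6
LHS = RHS

Yes, on the curve


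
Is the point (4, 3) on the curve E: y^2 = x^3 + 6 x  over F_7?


Check whether y^2 = x^3 + 6 x + 0 (mod 7) for (x, y) = (4, 3).
LHS: y^2 = 3^2 mod 7 = 2
RHS: x^3 + 6 x + 0 = 4^3 + 6*4 + 0 mod 7 = 4
LHS != RHS

No, not on the curve


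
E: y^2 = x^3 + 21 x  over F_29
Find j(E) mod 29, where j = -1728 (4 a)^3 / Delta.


Delta = -16(4 a^3 + 27 b^2) mod 29 = 27
-1728 * (4 a)^3 = -1728 * (4*21)^3 mod 29 = 24
j = 24 * 27^(-1) mod 29 = 17

j = 17 (mod 29)


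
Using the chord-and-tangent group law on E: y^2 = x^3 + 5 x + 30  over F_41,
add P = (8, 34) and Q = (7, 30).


P != Q, so use the chord formula.
s = (y2 - y1) / (x2 - x1) = (37) / (40) mod 41 = 4
x3 = s^2 - x1 - x2 mod 41 = 4^2 - 8 - 7 = 1
y3 = s (x1 - x3) - y1 mod 41 = 4 * (8 - 1) - 34 = 35

P + Q = (1, 35)


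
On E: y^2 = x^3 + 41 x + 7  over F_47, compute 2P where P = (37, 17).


Doubling: s = (3 x1^2 + a) / (2 y1)
s = (3*37^2 + 41) / (2*17) mod 47 = 28
x3 = s^2 - 2 x1 mod 47 = 28^2 - 2*37 = 5
y3 = s (x1 - x3) - y1 mod 47 = 28 * (37 - 5) - 17 = 33

2P = (5, 33)


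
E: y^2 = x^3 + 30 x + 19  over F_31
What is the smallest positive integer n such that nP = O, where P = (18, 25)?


Compute successive multiples of P until we hit O:
  1P = (18, 25)
  2P = (0, 22)
  3P = (7, 13)
  4P = (20, 1)
  5P = (13, 8)
  6P = (19, 15)
  7P = (1, 22)
  8P = (16, 10)
  ... (continuing to 22P)
  22P = O

ord(P) = 22


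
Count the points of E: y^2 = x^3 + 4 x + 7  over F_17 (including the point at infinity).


For each x in F_17, count y with y^2 = x^3 + 4 x + 7 mod 17:
  x = 4: RHS = 2, y in [6, 11]  -> 2 point(s)
  x = 5: RHS = 16, y in [4, 13]  -> 2 point(s)
  x = 6: RHS = 9, y in [3, 14]  -> 2 point(s)
  x = 7: RHS = 4, y in [2, 15]  -> 2 point(s)
  x = 12: RHS = 15, y in [7, 10]  -> 2 point(s)
  x = 14: RHS = 2, y in [6, 11]  -> 2 point(s)
  x = 15: RHS = 8, y in [5, 12]  -> 2 point(s)
  x = 16: RHS = 2, y in [6, 11]  -> 2 point(s)
Affine points: 16. Add the point at infinity: total = 17.

#E(F_17) = 17


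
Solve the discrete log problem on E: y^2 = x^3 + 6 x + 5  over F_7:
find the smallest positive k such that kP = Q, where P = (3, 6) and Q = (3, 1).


Enumerate multiples of P until we hit Q = (3, 1):
  1P = (3, 6)
  2P = (2, 2)
  3P = (4, 4)
  4P = (4, 3)
  5P = (2, 5)
  6P = (3, 1)
Match found at i = 6.

k = 6


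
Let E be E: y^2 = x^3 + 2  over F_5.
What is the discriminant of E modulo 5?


4 a^3 + 27 b^2 = 4*0^3 + 27*2^2 = 0 + 108 = 108
Delta = -16 * (108) = -1728
Delta mod 5 = 2

Delta = 2 (mod 5)


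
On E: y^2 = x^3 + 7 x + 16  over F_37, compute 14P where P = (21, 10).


k = 14 = 1110_2 (binary, LSB first: 0111)
Double-and-add from P = (21, 10):
  bit 0 = 0: acc unchanged = O
  bit 1 = 1: acc = O + (5, 18) = (5, 18)
  bit 2 = 1: acc = (5, 18) + (17, 4) = (3, 29)
  bit 3 = 1: acc = (3, 29) + (13, 26) = (0, 33)

14P = (0, 33)


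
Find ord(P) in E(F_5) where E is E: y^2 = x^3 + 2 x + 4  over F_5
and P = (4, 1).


Compute successive multiples of P until we hit O:
  1P = (4, 1)
  2P = (2, 4)
  3P = (0, 3)
  4P = (0, 2)
  5P = (2, 1)
  6P = (4, 4)
  7P = O

ord(P) = 7


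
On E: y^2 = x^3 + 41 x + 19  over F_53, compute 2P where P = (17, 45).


Doubling: s = (3 x1^2 + a) / (2 y1)
s = (3*17^2 + 41) / (2*45) mod 53 = 36
x3 = s^2 - 2 x1 mod 53 = 36^2 - 2*17 = 43
y3 = s (x1 - x3) - y1 mod 53 = 36 * (17 - 43) - 45 = 26

2P = (43, 26)


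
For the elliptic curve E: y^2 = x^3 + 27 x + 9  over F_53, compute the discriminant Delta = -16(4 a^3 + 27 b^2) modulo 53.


4 a^3 + 27 b^2 = 4*27^3 + 27*9^2 = 78732 + 2187 = 80919
Delta = -16 * (80919) = -1294704
Delta mod 53 = 33

Delta = 33 (mod 53)


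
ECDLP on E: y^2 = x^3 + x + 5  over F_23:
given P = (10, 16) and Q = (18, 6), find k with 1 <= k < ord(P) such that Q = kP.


Enumerate multiples of P until we hit Q = (18, 6):
  1P = (10, 16)
  2P = (11, 17)
  3P = (3, 14)
  4P = (19, 11)
  5P = (21, 8)
  6P = (18, 17)
  7P = (4, 2)
  8P = (17, 6)
  9P = (14, 16)
  10P = (22, 7)
  11P = (16, 0)
  12P = (22, 16)
  13P = (14, 7)
  14P = (17, 17)
  15P = (4, 21)
  16P = (18, 6)
Match found at i = 16.

k = 16


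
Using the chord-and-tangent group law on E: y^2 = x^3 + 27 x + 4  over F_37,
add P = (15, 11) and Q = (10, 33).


P != Q, so use the chord formula.
s = (y2 - y1) / (x2 - x1) = (22) / (32) mod 37 = 3
x3 = s^2 - x1 - x2 mod 37 = 3^2 - 15 - 10 = 21
y3 = s (x1 - x3) - y1 mod 37 = 3 * (15 - 21) - 11 = 8

P + Q = (21, 8)


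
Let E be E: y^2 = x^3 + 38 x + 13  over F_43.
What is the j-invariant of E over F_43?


Delta = -16(4 a^3 + 27 b^2) mod 43 = 8
-1728 * (4 a)^3 = -1728 * (4*38)^3 mod 43 = 16
j = 16 * 8^(-1) mod 43 = 2

j = 2 (mod 43)


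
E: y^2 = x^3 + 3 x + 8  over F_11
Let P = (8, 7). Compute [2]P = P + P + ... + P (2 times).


k = 2 = 10_2 (binary, LSB first: 01)
Double-and-add from P = (8, 7):
  bit 0 = 0: acc unchanged = O
  bit 1 = 1: acc = O + (7, 3) = (7, 3)

2P = (7, 3)


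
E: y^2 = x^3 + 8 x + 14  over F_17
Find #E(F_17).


For each x in F_17, count y with y^2 = x^3 + 8 x + 14 mod 17:
  x = 2: RHS = 4, y in [2, 15]  -> 2 point(s)
  x = 4: RHS = 8, y in [5, 12]  -> 2 point(s)
  x = 5: RHS = 9, y in [3, 14]  -> 2 point(s)
  x = 9: RHS = 16, y in [4, 13]  -> 2 point(s)
  x = 12: RHS = 2, y in [6, 11]  -> 2 point(s)
Affine points: 10. Add the point at infinity: total = 11.

#E(F_17) = 11


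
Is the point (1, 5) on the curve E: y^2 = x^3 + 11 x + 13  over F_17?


Check whether y^2 = x^3 + 11 x + 13 (mod 17) for (x, y) = (1, 5).
LHS: y^2 = 5^2 mod 17 = 8
RHS: x^3 + 11 x + 13 = 1^3 + 11*1 + 13 mod 17 = 8
LHS = RHS

Yes, on the curve


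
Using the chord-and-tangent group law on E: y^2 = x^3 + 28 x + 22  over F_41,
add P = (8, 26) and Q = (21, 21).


P != Q, so use the chord formula.
s = (y2 - y1) / (x2 - x1) = (36) / (13) mod 41 = 28
x3 = s^2 - x1 - x2 mod 41 = 28^2 - 8 - 21 = 17
y3 = s (x1 - x3) - y1 mod 41 = 28 * (8 - 17) - 26 = 9

P + Q = (17, 9)


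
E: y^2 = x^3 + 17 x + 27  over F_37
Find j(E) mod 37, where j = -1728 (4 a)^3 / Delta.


Delta = -16(4 a^3 + 27 b^2) mod 37 = 10
-1728 * (4 a)^3 = -1728 * (4*17)^3 mod 37 = 29
j = 29 * 10^(-1) mod 37 = 14

j = 14 (mod 37)


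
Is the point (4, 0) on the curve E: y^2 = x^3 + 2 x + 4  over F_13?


Check whether y^2 = x^3 + 2 x + 4 (mod 13) for (x, y) = (4, 0).
LHS: y^2 = 0^2 mod 13 = 0
RHS: x^3 + 2 x + 4 = 4^3 + 2*4 + 4 mod 13 = 11
LHS != RHS

No, not on the curve


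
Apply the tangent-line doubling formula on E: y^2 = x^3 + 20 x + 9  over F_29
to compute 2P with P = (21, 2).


Doubling: s = (3 x1^2 + a) / (2 y1)
s = (3*21^2 + 20) / (2*2) mod 29 = 24
x3 = s^2 - 2 x1 mod 29 = 24^2 - 2*21 = 12
y3 = s (x1 - x3) - y1 mod 29 = 24 * (21 - 12) - 2 = 11

2P = (12, 11)


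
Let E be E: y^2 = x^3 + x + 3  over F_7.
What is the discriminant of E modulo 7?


4 a^3 + 27 b^2 = 4*1^3 + 27*3^2 = 4 + 243 = 247
Delta = -16 * (247) = -3952
Delta mod 7 = 3

Delta = 3 (mod 7)


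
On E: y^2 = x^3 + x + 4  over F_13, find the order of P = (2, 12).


Compute successive multiples of P until we hit O:
  1P = (2, 12)
  2P = (9, 1)
  3P = (5, 2)
  4P = (7, 9)
  5P = (8, 2)
  6P = (0, 2)
  7P = (10, 0)
  8P = (0, 11)
  ... (continuing to 14P)
  14P = O

ord(P) = 14


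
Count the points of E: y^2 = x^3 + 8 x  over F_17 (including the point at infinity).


For each x in F_17, count y with y^2 = x^3 + 8 x + 0 mod 17:
  x = 0: RHS = 0, y in [0]  -> 1 point(s)
  x = 1: RHS = 9, y in [3, 14]  -> 2 point(s)
  x = 3: RHS = 0, y in [0]  -> 1 point(s)
  x = 6: RHS = 9, y in [3, 14]  -> 2 point(s)
  x = 7: RHS = 8, y in [5, 12]  -> 2 point(s)
  x = 8: RHS = 15, y in [7, 10]  -> 2 point(s)
  x = 9: RHS = 2, y in [6, 11]  -> 2 point(s)
  x = 10: RHS = 9, y in [3, 14]  -> 2 point(s)
  x = 11: RHS = 8, y in [5, 12]  -> 2 point(s)
  x = 14: RHS = 0, y in [0]  -> 1 point(s)
  x = 16: RHS = 8, y in [5, 12]  -> 2 point(s)
Affine points: 19. Add the point at infinity: total = 20.

#E(F_17) = 20


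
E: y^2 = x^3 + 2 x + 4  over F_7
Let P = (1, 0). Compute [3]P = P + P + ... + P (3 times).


k = 3 = 11_2 (binary, LSB first: 11)
Double-and-add from P = (1, 0):
  bit 0 = 1: acc = O + (1, 0) = (1, 0)
  bit 1 = 1: acc = (1, 0) + O = (1, 0)

3P = (1, 0)


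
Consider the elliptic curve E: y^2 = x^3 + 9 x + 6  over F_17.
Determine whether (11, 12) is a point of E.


Check whether y^2 = x^3 + 9 x + 6 (mod 17) for (x, y) = (11, 12).
LHS: y^2 = 12^2 mod 17 = 8
RHS: x^3 + 9 x + 6 = 11^3 + 9*11 + 6 mod 17 = 8
LHS = RHS

Yes, on the curve


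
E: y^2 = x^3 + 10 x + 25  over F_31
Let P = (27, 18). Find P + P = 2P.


Doubling: s = (3 x1^2 + a) / (2 y1)
s = (3*27^2 + 10) / (2*18) mod 31 = 24
x3 = s^2 - 2 x1 mod 31 = 24^2 - 2*27 = 26
y3 = s (x1 - x3) - y1 mod 31 = 24 * (27 - 26) - 18 = 6

2P = (26, 6)


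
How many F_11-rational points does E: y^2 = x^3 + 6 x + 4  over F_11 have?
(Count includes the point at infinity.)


For each x in F_11, count y with y^2 = x^3 + 6 x + 4 mod 11:
  x = 0: RHS = 4, y in [2, 9]  -> 2 point(s)
  x = 1: RHS = 0, y in [0]  -> 1 point(s)
  x = 3: RHS = 5, y in [4, 7]  -> 2 point(s)
  x = 4: RHS = 4, y in [2, 9]  -> 2 point(s)
  x = 5: RHS = 5, y in [4, 7]  -> 2 point(s)
  x = 6: RHS = 3, y in [5, 6]  -> 2 point(s)
  x = 7: RHS = 4, y in [2, 9]  -> 2 point(s)
  x = 8: RHS = 3, y in [5, 6]  -> 2 point(s)
Affine points: 15. Add the point at infinity: total = 16.

#E(F_11) = 16


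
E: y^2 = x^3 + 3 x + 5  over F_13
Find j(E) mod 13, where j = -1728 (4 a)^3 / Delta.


Delta = -16(4 a^3 + 27 b^2) mod 13 = 4
-1728 * (4 a)^3 = -1728 * (4*3)^3 mod 13 = 12
j = 12 * 4^(-1) mod 13 = 3

j = 3 (mod 13)


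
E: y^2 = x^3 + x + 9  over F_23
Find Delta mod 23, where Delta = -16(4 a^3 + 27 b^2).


4 a^3 + 27 b^2 = 4*1^3 + 27*9^2 = 4 + 2187 = 2191
Delta = -16 * (2191) = -35056
Delta mod 23 = 19

Delta = 19 (mod 23)


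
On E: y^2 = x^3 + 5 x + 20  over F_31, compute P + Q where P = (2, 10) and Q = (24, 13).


P != Q, so use the chord formula.
s = (y2 - y1) / (x2 - x1) = (3) / (22) mod 31 = 10
x3 = s^2 - x1 - x2 mod 31 = 10^2 - 2 - 24 = 12
y3 = s (x1 - x3) - y1 mod 31 = 10 * (2 - 12) - 10 = 14

P + Q = (12, 14)


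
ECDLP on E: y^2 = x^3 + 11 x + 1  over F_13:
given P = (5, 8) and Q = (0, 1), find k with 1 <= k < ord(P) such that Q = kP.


Enumerate multiples of P until we hit Q = (0, 1):
  1P = (5, 8)
  2P = (0, 1)
Match found at i = 2.

k = 2


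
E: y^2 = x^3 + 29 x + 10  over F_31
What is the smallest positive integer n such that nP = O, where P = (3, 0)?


Compute successive multiples of P until we hit O:
  1P = (3, 0)
  2P = O

ord(P) = 2


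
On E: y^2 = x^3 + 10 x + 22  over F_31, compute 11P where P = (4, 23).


k = 11 = 1011_2 (binary, LSB first: 1101)
Double-and-add from P = (4, 23):
  bit 0 = 1: acc = O + (4, 23) = (4, 23)
  bit 1 = 1: acc = (4, 23) + (25, 26) = (21, 10)
  bit 2 = 0: acc unchanged = (21, 10)
  bit 3 = 1: acc = (21, 10) + (18, 12) = (20, 10)

11P = (20, 10)


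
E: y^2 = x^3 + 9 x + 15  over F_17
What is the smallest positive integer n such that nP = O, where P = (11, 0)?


Compute successive multiples of P until we hit O:
  1P = (11, 0)
  2P = O

ord(P) = 2


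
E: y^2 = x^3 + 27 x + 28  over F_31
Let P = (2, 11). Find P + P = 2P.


Doubling: s = (3 x1^2 + a) / (2 y1)
s = (3*2^2 + 27) / (2*11) mod 31 = 6
x3 = s^2 - 2 x1 mod 31 = 6^2 - 2*2 = 1
y3 = s (x1 - x3) - y1 mod 31 = 6 * (2 - 1) - 11 = 26

2P = (1, 26)


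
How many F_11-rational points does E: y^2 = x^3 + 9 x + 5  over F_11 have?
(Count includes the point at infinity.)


For each x in F_11, count y with y^2 = x^3 + 9 x + 5 mod 11:
  x = 0: RHS = 5, y in [4, 7]  -> 2 point(s)
  x = 1: RHS = 4, y in [2, 9]  -> 2 point(s)
  x = 2: RHS = 9, y in [3, 8]  -> 2 point(s)
  x = 3: RHS = 4, y in [2, 9]  -> 2 point(s)
  x = 6: RHS = 0, y in [0]  -> 1 point(s)
  x = 7: RHS = 4, y in [2, 9]  -> 2 point(s)
  x = 9: RHS = 1, y in [1, 10]  -> 2 point(s)
Affine points: 13. Add the point at infinity: total = 14.

#E(F_11) = 14


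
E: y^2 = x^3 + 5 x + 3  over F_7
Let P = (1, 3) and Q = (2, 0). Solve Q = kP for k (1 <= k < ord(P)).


Enumerate multiples of P until we hit Q = (2, 0):
  1P = (1, 3)
  2P = (6, 2)
  3P = (2, 0)
Match found at i = 3.

k = 3


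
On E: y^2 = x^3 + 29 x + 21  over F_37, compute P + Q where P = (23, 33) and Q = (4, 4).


P != Q, so use the chord formula.
s = (y2 - y1) / (x2 - x1) = (8) / (18) mod 37 = 21
x3 = s^2 - x1 - x2 mod 37 = 21^2 - 23 - 4 = 7
y3 = s (x1 - x3) - y1 mod 37 = 21 * (23 - 7) - 33 = 7

P + Q = (7, 7)


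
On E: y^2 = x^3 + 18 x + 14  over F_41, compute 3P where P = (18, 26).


k = 3 = 11_2 (binary, LSB first: 11)
Double-and-add from P = (18, 26):
  bit 0 = 1: acc = O + (18, 26) = (18, 26)
  bit 1 = 1: acc = (18, 26) + (28, 17) = (20, 25)

3P = (20, 25)


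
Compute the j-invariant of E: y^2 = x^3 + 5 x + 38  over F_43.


Delta = -16(4 a^3 + 27 b^2) mod 43 = 34
-1728 * (4 a)^3 = -1728 * (4*5)^3 mod 43 = 27
j = 27 * 34^(-1) mod 43 = 40

j = 40 (mod 43)


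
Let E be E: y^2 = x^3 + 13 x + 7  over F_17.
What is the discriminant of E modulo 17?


4 a^3 + 27 b^2 = 4*13^3 + 27*7^2 = 8788 + 1323 = 10111
Delta = -16 * (10111) = -161776
Delta mod 17 = 13

Delta = 13 (mod 17)


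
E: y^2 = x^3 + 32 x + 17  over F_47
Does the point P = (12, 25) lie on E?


Check whether y^2 = x^3 + 32 x + 17 (mod 47) for (x, y) = (12, 25).
LHS: y^2 = 25^2 mod 47 = 14
RHS: x^3 + 32 x + 17 = 12^3 + 32*12 + 17 mod 47 = 14
LHS = RHS

Yes, on the curve


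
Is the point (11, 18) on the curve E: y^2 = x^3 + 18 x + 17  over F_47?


Check whether y^2 = x^3 + 18 x + 17 (mod 47) for (x, y) = (11, 18).
LHS: y^2 = 18^2 mod 47 = 42
RHS: x^3 + 18 x + 17 = 11^3 + 18*11 + 17 mod 47 = 42
LHS = RHS

Yes, on the curve


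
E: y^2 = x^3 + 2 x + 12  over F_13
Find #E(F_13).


For each x in F_13, count y with y^2 = x^3 + 2 x + 12 mod 13:
  x = 0: RHS = 12, y in [5, 8]  -> 2 point(s)
  x = 5: RHS = 4, y in [2, 11]  -> 2 point(s)
  x = 11: RHS = 0, y in [0]  -> 1 point(s)
  x = 12: RHS = 9, y in [3, 10]  -> 2 point(s)
Affine points: 7. Add the point at infinity: total = 8.

#E(F_13) = 8


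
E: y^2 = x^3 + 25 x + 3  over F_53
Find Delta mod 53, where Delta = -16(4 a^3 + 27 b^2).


4 a^3 + 27 b^2 = 4*25^3 + 27*3^2 = 62500 + 243 = 62743
Delta = -16 * (62743) = -1003888
Delta mod 53 = 38

Delta = 38 (mod 53)


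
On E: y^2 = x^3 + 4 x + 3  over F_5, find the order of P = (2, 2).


Compute successive multiples of P until we hit O:
  1P = (2, 2)
  2P = (2, 3)
  3P = O

ord(P) = 3


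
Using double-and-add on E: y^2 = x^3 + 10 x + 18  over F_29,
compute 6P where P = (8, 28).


k = 6 = 110_2 (binary, LSB first: 011)
Double-and-add from P = (8, 28):
  bit 0 = 0: acc unchanged = O
  bit 1 = 1: acc = O + (6, 2) = (6, 2)
  bit 2 = 1: acc = (6, 2) + (10, 25) = (8, 1)

6P = (8, 1)


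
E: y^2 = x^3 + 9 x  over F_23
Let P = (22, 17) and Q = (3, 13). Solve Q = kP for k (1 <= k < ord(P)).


Enumerate multiples of P until we hit Q = (3, 13):
  1P = (22, 17)
  2P = (3, 10)
  3P = (14, 15)
  4P = (0, 0)
  5P = (14, 8)
  6P = (3, 13)
Match found at i = 6.

k = 6


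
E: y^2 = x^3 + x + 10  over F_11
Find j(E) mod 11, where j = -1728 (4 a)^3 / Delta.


Delta = -16(4 a^3 + 27 b^2) mod 11 = 10
-1728 * (4 a)^3 = -1728 * (4*1)^3 mod 11 = 2
j = 2 * 10^(-1) mod 11 = 9

j = 9 (mod 11)


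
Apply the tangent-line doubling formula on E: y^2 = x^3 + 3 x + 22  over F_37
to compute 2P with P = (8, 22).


Doubling: s = (3 x1^2 + a) / (2 y1)
s = (3*8^2 + 3) / (2*22) mod 37 = 12
x3 = s^2 - 2 x1 mod 37 = 12^2 - 2*8 = 17
y3 = s (x1 - x3) - y1 mod 37 = 12 * (8 - 17) - 22 = 18

2P = (17, 18)


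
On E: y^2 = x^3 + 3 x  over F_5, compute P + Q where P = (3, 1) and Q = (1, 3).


P != Q, so use the chord formula.
s = (y2 - y1) / (x2 - x1) = (2) / (3) mod 5 = 4
x3 = s^2 - x1 - x2 mod 5 = 4^2 - 3 - 1 = 2
y3 = s (x1 - x3) - y1 mod 5 = 4 * (3 - 2) - 1 = 3

P + Q = (2, 3)


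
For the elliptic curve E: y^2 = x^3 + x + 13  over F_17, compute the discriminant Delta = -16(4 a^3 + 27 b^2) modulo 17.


4 a^3 + 27 b^2 = 4*1^3 + 27*13^2 = 4 + 4563 = 4567
Delta = -16 * (4567) = -73072
Delta mod 17 = 11

Delta = 11 (mod 17)


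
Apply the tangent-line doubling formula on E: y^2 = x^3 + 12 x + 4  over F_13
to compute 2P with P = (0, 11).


Doubling: s = (3 x1^2 + a) / (2 y1)
s = (3*0^2 + 12) / (2*11) mod 13 = 10
x3 = s^2 - 2 x1 mod 13 = 10^2 - 2*0 = 9
y3 = s (x1 - x3) - y1 mod 13 = 10 * (0 - 9) - 11 = 3

2P = (9, 3)


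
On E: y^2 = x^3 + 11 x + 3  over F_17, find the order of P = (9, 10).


Compute successive multiples of P until we hit O:
  1P = (9, 10)
  2P = (1, 10)
  3P = (7, 7)
  4P = (16, 5)
  5P = (5, 9)
  6P = (2, 13)
  7P = (10, 5)
  8P = (6, 9)
  ... (continuing to 21P)
  21P = O

ord(P) = 21


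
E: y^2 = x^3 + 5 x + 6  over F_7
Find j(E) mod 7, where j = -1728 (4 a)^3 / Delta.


Delta = -16(4 a^3 + 27 b^2) mod 7 = 3
-1728 * (4 a)^3 = -1728 * (4*5)^3 mod 7 = 6
j = 6 * 3^(-1) mod 7 = 2

j = 2 (mod 7)


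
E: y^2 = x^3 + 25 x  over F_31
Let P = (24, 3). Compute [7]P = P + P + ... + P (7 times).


k = 7 = 111_2 (binary, LSB first: 111)
Double-and-add from P = (24, 3):
  bit 0 = 1: acc = O + (24, 3) = (24, 3)
  bit 1 = 1: acc = (24, 3) + (16, 30) = (30, 25)
  bit 2 = 1: acc = (30, 25) + (18, 19) = (22, 10)

7P = (22, 10)


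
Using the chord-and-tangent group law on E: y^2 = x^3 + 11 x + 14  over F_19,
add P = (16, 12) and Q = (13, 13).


P != Q, so use the chord formula.
s = (y2 - y1) / (x2 - x1) = (1) / (16) mod 19 = 6
x3 = s^2 - x1 - x2 mod 19 = 6^2 - 16 - 13 = 7
y3 = s (x1 - x3) - y1 mod 19 = 6 * (16 - 7) - 12 = 4

P + Q = (7, 4)


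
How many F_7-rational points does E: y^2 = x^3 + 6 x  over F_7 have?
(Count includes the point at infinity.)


For each x in F_7, count y with y^2 = x^3 + 6 x + 0 mod 7:
  x = 0: RHS = 0, y in [0]  -> 1 point(s)
  x = 1: RHS = 0, y in [0]  -> 1 point(s)
  x = 4: RHS = 4, y in [2, 5]  -> 2 point(s)
  x = 5: RHS = 1, y in [1, 6]  -> 2 point(s)
  x = 6: RHS = 0, y in [0]  -> 1 point(s)
Affine points: 7. Add the point at infinity: total = 8.

#E(F_7) = 8


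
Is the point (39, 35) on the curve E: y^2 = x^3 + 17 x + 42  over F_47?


Check whether y^2 = x^3 + 17 x + 42 (mod 47) for (x, y) = (39, 35).
LHS: y^2 = 35^2 mod 47 = 3
RHS: x^3 + 17 x + 42 = 39^3 + 17*39 + 42 mod 47 = 5
LHS != RHS

No, not on the curve


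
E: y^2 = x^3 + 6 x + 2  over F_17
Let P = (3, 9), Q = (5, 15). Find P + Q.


P != Q, so use the chord formula.
s = (y2 - y1) / (x2 - x1) = (6) / (2) mod 17 = 3
x3 = s^2 - x1 - x2 mod 17 = 3^2 - 3 - 5 = 1
y3 = s (x1 - x3) - y1 mod 17 = 3 * (3 - 1) - 9 = 14

P + Q = (1, 14)


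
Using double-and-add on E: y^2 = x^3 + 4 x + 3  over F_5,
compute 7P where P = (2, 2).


k = 7 = 111_2 (binary, LSB first: 111)
Double-and-add from P = (2, 2):
  bit 0 = 1: acc = O + (2, 2) = (2, 2)
  bit 1 = 1: acc = (2, 2) + (2, 3) = O
  bit 2 = 1: acc = O + (2, 2) = (2, 2)

7P = (2, 2)


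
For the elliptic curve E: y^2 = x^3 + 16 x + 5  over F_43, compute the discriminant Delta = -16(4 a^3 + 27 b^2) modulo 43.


4 a^3 + 27 b^2 = 4*16^3 + 27*5^2 = 16384 + 675 = 17059
Delta = -16 * (17059) = -272944
Delta mod 43 = 20

Delta = 20 (mod 43)


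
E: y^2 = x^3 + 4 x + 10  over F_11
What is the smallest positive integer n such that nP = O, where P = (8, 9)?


Compute successive multiples of P until we hit O:
  1P = (8, 9)
  2P = (9, 7)
  3P = (9, 4)
  4P = (8, 2)
  5P = O

ord(P) = 5


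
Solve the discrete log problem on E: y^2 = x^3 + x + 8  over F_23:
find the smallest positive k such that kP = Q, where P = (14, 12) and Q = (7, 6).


Enumerate multiples of P until we hit Q = (7, 6):
  1P = (14, 12)
  2P = (7, 17)
  3P = (18, 4)
  4P = (18, 19)
  5P = (7, 6)
Match found at i = 5.

k = 5


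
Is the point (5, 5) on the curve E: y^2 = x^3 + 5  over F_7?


Check whether y^2 = x^3 + 0 x + 5 (mod 7) for (x, y) = (5, 5).
LHS: y^2 = 5^2 mod 7 = 4
RHS: x^3 + 0 x + 5 = 5^3 + 0*5 + 5 mod 7 = 4
LHS = RHS

Yes, on the curve


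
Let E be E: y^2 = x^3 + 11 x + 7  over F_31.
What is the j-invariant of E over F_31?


Delta = -16(4 a^3 + 27 b^2) mod 31 = 9
-1728 * (4 a)^3 = -1728 * (4*11)^3 mod 31 = 30
j = 30 * 9^(-1) mod 31 = 24

j = 24 (mod 31)


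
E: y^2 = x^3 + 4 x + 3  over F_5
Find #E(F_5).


For each x in F_5, count y with y^2 = x^3 + 4 x + 3 mod 5:
  x = 2: RHS = 4, y in [2, 3]  -> 2 point(s)
Affine points: 2. Add the point at infinity: total = 3.

#E(F_5) = 3


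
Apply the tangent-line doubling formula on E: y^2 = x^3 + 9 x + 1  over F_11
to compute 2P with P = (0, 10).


Doubling: s = (3 x1^2 + a) / (2 y1)
s = (3*0^2 + 9) / (2*10) mod 11 = 1
x3 = s^2 - 2 x1 mod 11 = 1^2 - 2*0 = 1
y3 = s (x1 - x3) - y1 mod 11 = 1 * (0 - 1) - 10 = 0

2P = (1, 0)


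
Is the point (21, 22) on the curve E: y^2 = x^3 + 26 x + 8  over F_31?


Check whether y^2 = x^3 + 26 x + 8 (mod 31) for (x, y) = (21, 22).
LHS: y^2 = 22^2 mod 31 = 19
RHS: x^3 + 26 x + 8 = 21^3 + 26*21 + 8 mod 31 = 19
LHS = RHS

Yes, on the curve


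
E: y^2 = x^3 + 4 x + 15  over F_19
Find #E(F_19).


For each x in F_19, count y with y^2 = x^3 + 4 x + 15 mod 19:
  x = 1: RHS = 1, y in [1, 18]  -> 2 point(s)
  x = 3: RHS = 16, y in [4, 15]  -> 2 point(s)
  x = 4: RHS = 0, y in [0]  -> 1 point(s)
  x = 7: RHS = 6, y in [5, 14]  -> 2 point(s)
  x = 9: RHS = 1, y in [1, 18]  -> 2 point(s)
  x = 12: RHS = 5, y in [9, 10]  -> 2 point(s)
  x = 15: RHS = 11, y in [7, 12]  -> 2 point(s)
Affine points: 13. Add the point at infinity: total = 14.

#E(F_19) = 14


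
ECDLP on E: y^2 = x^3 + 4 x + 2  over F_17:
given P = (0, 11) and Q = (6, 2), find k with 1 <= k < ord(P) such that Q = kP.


Enumerate multiples of P until we hit Q = (6, 2):
  1P = (0, 11)
  2P = (2, 1)
  3P = (6, 2)
Match found at i = 3.

k = 3


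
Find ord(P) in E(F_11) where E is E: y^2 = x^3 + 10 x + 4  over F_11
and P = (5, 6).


Compute successive multiples of P until we hit O:
  1P = (5, 6)
  2P = (10, 9)
  3P = (10, 2)
  4P = (5, 5)
  5P = O

ord(P) = 5


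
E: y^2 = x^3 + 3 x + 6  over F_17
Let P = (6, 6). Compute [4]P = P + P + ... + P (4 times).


k = 4 = 100_2 (binary, LSB first: 001)
Double-and-add from P = (6, 6):
  bit 0 = 0: acc unchanged = O
  bit 1 = 0: acc unchanged = O
  bit 2 = 1: acc = O + (8, 7) = (8, 7)

4P = (8, 7)


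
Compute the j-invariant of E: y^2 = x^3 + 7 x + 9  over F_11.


Delta = -16(4 a^3 + 27 b^2) mod 11 = 3
-1728 * (4 a)^3 = -1728 * (4*7)^3 mod 11 = 4
j = 4 * 3^(-1) mod 11 = 5

j = 5 (mod 11)


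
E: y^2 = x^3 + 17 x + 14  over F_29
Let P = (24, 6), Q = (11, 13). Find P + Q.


P != Q, so use the chord formula.
s = (y2 - y1) / (x2 - x1) = (7) / (16) mod 29 = 24
x3 = s^2 - x1 - x2 mod 29 = 24^2 - 24 - 11 = 19
y3 = s (x1 - x3) - y1 mod 29 = 24 * (24 - 19) - 6 = 27

P + Q = (19, 27)
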